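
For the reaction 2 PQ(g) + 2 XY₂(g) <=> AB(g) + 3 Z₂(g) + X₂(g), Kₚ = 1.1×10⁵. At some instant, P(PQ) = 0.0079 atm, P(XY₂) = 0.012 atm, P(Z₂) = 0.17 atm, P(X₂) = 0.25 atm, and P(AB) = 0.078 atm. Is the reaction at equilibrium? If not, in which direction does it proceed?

Qₚ = P(AB)·P(Z₂)³·P(X₂) / (P(PQ)²·P(XY₂)²) = (0.078)·(0.17)³·(0.25) / ((0.0079)²·(0.012)²) = 11000
Qₚ = 11000 < Kₚ = 1.1×10⁵, so the forward reaction proceeds.

forward (toward products)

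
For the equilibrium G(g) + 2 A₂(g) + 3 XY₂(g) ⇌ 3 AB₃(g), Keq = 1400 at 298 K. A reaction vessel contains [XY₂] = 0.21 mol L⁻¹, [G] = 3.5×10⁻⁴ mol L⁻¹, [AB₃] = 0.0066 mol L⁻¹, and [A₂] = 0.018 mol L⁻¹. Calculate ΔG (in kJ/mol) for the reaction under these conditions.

Q = [AB₃]³ / ([G]·[A₂]²·[XY₂]³) = (0.0066)³ / ((3.5×10⁻⁴)·(0.018)²·(0.21)³) = 274
ΔG = RT ln(Q/Keq) = (8.314 J mol⁻¹ K⁻¹)(298 K) × ln(274/1400)
   = (2.478 kJ/mol)(-1.631) = -4.04 kJ/mol
ΔG < 0, so the forward reaction is spontaneous (proceeds forward).

ΔG = -4.04 kJ/mol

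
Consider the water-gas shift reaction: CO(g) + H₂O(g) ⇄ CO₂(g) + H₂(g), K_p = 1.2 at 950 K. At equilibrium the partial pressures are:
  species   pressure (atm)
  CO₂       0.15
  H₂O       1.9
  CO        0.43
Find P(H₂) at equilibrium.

At equilibrium, K_p = P(CO₂)·P(H₂) / (P(CO)·P(H₂O)) = 1.2.
(0.15)·(P(H₂)) / ((0.43)·(1.9)) = 1.2
P(H₂) = 6.54 = 6.5 atm

P(H₂) = 6.5 atm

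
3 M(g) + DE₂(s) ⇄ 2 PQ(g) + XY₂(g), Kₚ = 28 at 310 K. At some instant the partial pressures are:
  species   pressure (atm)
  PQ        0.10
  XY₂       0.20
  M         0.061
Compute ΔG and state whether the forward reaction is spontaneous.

(DE₂ is a pure solid — omitted from Qₚ.)
Qₚ = P(PQ)²·P(XY₂) / P(M)³ = (0.10)²·(0.20) / (0.061)³ = 8.81
ΔG = RT ln(Qₚ/Kₚ) = (8.314 J mol⁻¹ K⁻¹)(310 K) × ln(8.81/28)
   = (2.577 kJ/mol)(-1.156) = -2.98 kJ/mol
ΔG < 0, so the forward reaction is spontaneous (proceeds forward).

ΔG = -2.98 kJ/mol; the forward reaction is spontaneous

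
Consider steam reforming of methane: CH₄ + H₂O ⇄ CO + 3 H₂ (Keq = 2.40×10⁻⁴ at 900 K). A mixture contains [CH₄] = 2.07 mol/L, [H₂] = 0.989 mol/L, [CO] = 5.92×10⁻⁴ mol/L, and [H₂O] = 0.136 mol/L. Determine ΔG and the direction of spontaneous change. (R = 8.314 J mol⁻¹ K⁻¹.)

ΔG = 16.0 kJ/mol; the forward reaction is non-spontaneous

Q = [CO]·[H₂]³ / ([CH₄]·[H₂O]) = (5.92×10⁻⁴)·(0.989)³ / ((2.07)·(0.136)) = 0.00203
ΔG = RT ln(Q/Keq) = (8.314 J mol⁻¹ K⁻¹)(900 K) × ln(0.00203/2.40×10⁻⁴)
   = (7.483 kJ/mol)(2.135) = 16.0 kJ/mol
ΔG > 0, so the forward reaction is non-spontaneous (proceeds in reverse).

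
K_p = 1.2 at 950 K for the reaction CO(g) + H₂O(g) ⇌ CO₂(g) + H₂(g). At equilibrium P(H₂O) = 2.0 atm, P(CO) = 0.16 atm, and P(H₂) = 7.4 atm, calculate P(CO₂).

At equilibrium, K_p = P(CO₂)·P(H₂) / (P(CO)·P(H₂O)) = 1.2.
(P(CO₂))·(7.4) / ((0.16)·(2.0)) = 1.2
P(CO₂) = 0.0519 = 0.052 atm

P(CO₂) = 0.052 atm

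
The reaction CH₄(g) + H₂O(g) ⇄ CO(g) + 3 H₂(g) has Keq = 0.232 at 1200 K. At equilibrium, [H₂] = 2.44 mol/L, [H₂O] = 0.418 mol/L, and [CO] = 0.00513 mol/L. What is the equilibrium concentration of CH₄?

[CH₄] = 0.768 mol/L

At equilibrium, Keq = [CO]·[H₂]³ / ([CH₄]·[H₂O]) = 0.232.
(0.00513)·(2.44)³ / (([CH₄])·(0.418)) = 0.232
[CH₄] = 0.768 mol/L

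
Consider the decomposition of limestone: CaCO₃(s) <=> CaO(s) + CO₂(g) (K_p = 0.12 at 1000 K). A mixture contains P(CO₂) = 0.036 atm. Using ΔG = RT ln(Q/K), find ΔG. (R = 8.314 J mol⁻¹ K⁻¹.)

ΔG = -10.0 kJ/mol

(CaCO₃, CaO are pure solids — omitted from Q_p.)
Q_p = P(CO₂) = 0.0360
ΔG = RT ln(Q_p/K_p) = (8.314 J mol⁻¹ K⁻¹)(1000 K) × ln(0.0360/0.12)
   = (8.314 kJ/mol)(-1.204) = -10.0 kJ/mol
ΔG < 0, so the forward reaction is spontaneous (proceeds forward).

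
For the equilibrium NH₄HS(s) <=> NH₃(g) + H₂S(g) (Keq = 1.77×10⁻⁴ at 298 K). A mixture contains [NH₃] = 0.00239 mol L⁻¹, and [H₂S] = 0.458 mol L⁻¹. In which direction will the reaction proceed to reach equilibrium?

(NH₄HS is a pure solid — omitted from Q.)
Q = [NH₃]·[H₂S] = (0.00239)·(0.458) = 0.00109
Q = 0.00109 > Keq = 1.77×10⁻⁴, so the reverse reaction proceeds.

to the left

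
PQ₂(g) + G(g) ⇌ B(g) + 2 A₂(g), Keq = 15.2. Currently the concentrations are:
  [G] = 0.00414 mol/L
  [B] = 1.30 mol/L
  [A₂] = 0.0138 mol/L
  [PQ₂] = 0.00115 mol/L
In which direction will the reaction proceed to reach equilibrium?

to the left

Q = [B]·[A₂]² / ([PQ₂]·[G]) = (1.30)·(0.0138)² / ((0.00115)·(0.00414)) = 52.0
Q = 52.0 > Keq = 15.2, so the reverse reaction proceeds.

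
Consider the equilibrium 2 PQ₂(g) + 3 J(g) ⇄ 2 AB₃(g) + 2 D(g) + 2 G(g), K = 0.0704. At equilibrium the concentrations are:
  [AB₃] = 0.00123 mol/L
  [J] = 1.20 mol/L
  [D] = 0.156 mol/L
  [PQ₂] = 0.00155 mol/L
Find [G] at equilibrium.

[G] = 2.82 mol/L

At equilibrium, K = [AB₃]²·[D]²·[G]² / ([PQ₂]²·[J]³) = 0.0704.
(0.00123)²·(0.156)²·([G])² / ((0.00155)²·(1.20)³) = 0.0704
[G]² = 7.94 ⇒ [G] = 2.82 mol/L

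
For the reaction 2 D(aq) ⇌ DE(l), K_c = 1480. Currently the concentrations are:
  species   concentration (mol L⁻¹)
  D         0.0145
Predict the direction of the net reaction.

in the reverse direction

(DE is a pure liquid — omitted from Q_c.)
Q_c = 1 / [D]² = 1 / (0.0145)² = 4760
Q_c = 4760 > K_c = 1480, so the reverse reaction proceeds.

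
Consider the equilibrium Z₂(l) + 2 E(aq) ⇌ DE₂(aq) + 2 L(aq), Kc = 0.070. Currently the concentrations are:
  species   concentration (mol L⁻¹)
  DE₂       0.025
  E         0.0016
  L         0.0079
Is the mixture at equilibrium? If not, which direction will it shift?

(Z₂ is a pure liquid — omitted from Qc.)
Qc = [DE₂]·[L]² / [E]² = (0.025)·(0.0079)² / (0.0016)² = 0.61
Qc = 0.61 > Kc = 0.070: net reverse reaction.

no; Q > K, reaction proceeds in reverse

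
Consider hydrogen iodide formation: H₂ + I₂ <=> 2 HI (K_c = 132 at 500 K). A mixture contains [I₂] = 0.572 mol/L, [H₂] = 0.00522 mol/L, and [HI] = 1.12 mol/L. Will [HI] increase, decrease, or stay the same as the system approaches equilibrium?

decrease

Q_c = [HI]² / ([H₂]·[I₂]) = (1.12)² / ((0.00522)·(0.572)) = 420
Q_c = 420 > K_c = 132: net reverse reaction.
HI is a product, so it decreases.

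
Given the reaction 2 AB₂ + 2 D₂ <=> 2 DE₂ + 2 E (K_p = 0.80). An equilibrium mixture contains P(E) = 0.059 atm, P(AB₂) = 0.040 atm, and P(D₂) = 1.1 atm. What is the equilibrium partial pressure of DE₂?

P(DE₂) = 0.67 atm

At equilibrium, K_p = P(DE₂)²·P(E)² / (P(AB₂)²·P(D₂)²) = 0.80.
(P(DE₂))²·(0.059)² / ((0.040)²·(1.1)²) = 0.80
P(DE₂)² = 0.445 ⇒ P(DE₂) = 0.67 atm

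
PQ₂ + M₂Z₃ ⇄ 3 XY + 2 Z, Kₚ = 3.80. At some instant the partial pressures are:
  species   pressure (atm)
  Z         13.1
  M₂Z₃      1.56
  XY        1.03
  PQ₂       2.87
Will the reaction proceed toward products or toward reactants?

to the left

Qₚ = P(XY)³·P(Z)² / (P(PQ₂)·P(M₂Z₃)) = (1.03)³·(13.1)² / ((2.87)·(1.56)) = 41.9
Qₚ = 41.9 > Kₚ = 3.80, so the reverse reaction proceeds.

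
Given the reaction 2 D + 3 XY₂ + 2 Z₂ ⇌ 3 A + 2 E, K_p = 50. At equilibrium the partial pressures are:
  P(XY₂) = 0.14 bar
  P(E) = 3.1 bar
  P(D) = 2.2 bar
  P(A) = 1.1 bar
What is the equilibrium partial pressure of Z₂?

At equilibrium, K_p = P(A)³·P(E)² / (P(D)²·P(XY₂)³·P(Z₂)²) = 50.
(1.1)³·(3.1)² / ((2.2)²·(0.14)³·(P(Z₂))²) = 50
P(Z₂)² = 19.3 ⇒ P(Z₂) = 4.4 bar

P(Z₂) = 4.4 bar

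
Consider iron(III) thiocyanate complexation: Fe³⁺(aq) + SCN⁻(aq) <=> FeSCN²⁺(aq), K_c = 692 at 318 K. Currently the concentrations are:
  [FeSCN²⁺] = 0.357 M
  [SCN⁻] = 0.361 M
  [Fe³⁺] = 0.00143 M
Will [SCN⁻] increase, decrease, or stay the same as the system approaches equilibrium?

stay the same

Q_c = [FeSCN²⁺] / ([Fe³⁺]·[SCN⁻]) = (0.357) / ((0.00143)·(0.361)) = 692
Q_c = 692 = K_c; the system is at equilibrium.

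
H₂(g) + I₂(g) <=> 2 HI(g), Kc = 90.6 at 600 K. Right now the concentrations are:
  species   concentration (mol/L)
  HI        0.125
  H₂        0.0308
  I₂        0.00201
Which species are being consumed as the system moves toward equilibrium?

Qc = [HI]² / ([H₂]·[I₂]) = (0.125)² / ((0.0308)·(0.00201)) = 252
Qc = 252 > Kc = 90.6: net reverse reaction.

HI (products)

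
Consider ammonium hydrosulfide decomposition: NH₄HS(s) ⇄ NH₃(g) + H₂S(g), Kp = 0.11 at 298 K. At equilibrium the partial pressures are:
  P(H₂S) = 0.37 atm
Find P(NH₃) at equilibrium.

P(NH₃) = 0.30 atm

(NH₄HS is a pure solid — omitted from Kp.)
At equilibrium, Kp = P(NH₃)·P(H₂S) = 0.11.
(P(NH₃))·(0.37) = 0.11
P(NH₃) = 0.297 = 0.30 atm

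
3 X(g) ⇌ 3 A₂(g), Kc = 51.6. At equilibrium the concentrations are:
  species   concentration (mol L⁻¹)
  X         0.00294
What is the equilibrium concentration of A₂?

[A₂] = 0.0109 mol L⁻¹

At equilibrium, Kc = [A₂]³ / [X]³ = 51.6.
([A₂])³ / (0.00294)³ = 51.6
[A₂]³ = 1.31×10⁻⁶ ⇒ [A₂] = 0.0109 mol L⁻¹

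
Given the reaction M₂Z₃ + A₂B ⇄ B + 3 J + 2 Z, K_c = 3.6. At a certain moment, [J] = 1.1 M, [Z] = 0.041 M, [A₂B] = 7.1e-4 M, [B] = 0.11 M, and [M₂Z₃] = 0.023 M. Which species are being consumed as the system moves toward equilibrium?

Q_c = [B]·[J]³·[Z]² / ([M₂Z₃]·[A₂B]) = (0.11)·(1.1)³·(0.041)² / ((0.023)·(7.1e-4)) = 15
Q_c = 15 > K_c = 3.6: net reverse reaction.

B, J, Z (products)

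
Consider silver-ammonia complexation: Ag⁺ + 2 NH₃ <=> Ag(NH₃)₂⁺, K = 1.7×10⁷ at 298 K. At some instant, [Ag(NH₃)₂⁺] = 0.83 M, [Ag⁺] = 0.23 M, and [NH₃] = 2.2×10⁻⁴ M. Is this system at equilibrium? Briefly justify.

Q = [Ag(NH₃)₂⁺] / ([Ag⁺]·[NH₃]²) = (0.83) / ((0.23)·(2.2×10⁻⁴)²) = 7.5×10⁷
Q = 7.5×10⁷ > K = 1.7×10⁷: net reverse reaction.

no; Q > K, reaction proceeds in reverse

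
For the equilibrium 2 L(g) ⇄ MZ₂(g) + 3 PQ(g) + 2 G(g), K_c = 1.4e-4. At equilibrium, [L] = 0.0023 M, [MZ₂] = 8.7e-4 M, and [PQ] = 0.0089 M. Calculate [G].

[G] = 1.1 M

At equilibrium, K_c = [MZ₂]·[PQ]³·[G]² / [L]² = 1.4e-4.
(8.7e-4)·(0.0089)³·([G])² / (0.0023)² = 1.4e-4
[G]² = 1.21 ⇒ [G] = 1.1 M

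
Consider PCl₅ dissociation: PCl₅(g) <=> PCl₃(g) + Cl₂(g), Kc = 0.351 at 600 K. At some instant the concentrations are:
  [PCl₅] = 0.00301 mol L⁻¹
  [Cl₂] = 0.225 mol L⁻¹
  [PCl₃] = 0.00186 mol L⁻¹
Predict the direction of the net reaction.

Qc = [PCl₃]·[Cl₂] / [PCl₅] = (0.00186)·(0.225) / (0.00301) = 0.139
Qc = 0.139 < Kc = 0.351, so the forward reaction proceeds.

toward products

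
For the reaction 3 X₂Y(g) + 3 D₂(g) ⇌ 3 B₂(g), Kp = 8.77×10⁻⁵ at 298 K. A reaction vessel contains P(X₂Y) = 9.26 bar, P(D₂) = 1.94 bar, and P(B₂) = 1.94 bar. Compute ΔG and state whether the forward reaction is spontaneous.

ΔG = 6.60 kJ/mol; the forward reaction is non-spontaneous

Qp = P(B₂)³ / (P(X₂Y)³·P(D₂)³) = (1.94)³ / ((9.26)³·(1.94)³) = 0.00126
ΔG = RT ln(Qp/Kp) = (8.314 J mol⁻¹ K⁻¹)(298 K) × ln(0.00126/8.77×10⁻⁵)
   = (2.478 kJ/mol)(2.665) = 6.60 kJ/mol
ΔG > 0, so the forward reaction is non-spontaneous (proceeds in reverse).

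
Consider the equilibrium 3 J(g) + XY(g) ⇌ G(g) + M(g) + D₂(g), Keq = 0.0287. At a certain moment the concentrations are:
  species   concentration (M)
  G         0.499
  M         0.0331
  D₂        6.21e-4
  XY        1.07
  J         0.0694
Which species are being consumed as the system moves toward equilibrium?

none (at equilibrium)

Q = [G]·[M]·[D₂] / ([J]³·[XY]) = (0.499)·(0.0331)·(6.21e-4) / ((0.0694)³·(1.07)) = 0.0287
Q = 0.0287 = Keq; the system is at equilibrium.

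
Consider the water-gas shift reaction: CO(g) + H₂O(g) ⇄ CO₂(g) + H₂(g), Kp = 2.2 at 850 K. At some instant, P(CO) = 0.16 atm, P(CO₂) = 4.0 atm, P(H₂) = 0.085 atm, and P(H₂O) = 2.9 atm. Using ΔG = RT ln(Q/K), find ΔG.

ΔG = -7.77 kJ/mol

Qp = P(CO₂)·P(H₂) / (P(CO)·P(H₂O)) = (4.0)·(0.085) / ((0.16)·(2.9)) = 0.733
ΔG = RT ln(Qp/Kp) = (8.314 J mol⁻¹ K⁻¹)(850 K) × ln(0.733/2.2)
   = (7.067 kJ/mol)(-1.099) = -7.77 kJ/mol
ΔG < 0, so the forward reaction is spontaneous (proceeds forward).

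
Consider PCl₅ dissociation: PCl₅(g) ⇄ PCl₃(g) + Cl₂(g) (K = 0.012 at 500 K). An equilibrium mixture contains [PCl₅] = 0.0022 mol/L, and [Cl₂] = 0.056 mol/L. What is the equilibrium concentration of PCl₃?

[PCl₃] = 4.7×10⁻⁴ mol/L

At equilibrium, K = [PCl₃]·[Cl₂] / [PCl₅] = 0.012.
([PCl₃])·(0.056) / (0.0022) = 0.012
[PCl₃] = 4.71×10⁻⁴ = 4.7×10⁻⁴ mol/L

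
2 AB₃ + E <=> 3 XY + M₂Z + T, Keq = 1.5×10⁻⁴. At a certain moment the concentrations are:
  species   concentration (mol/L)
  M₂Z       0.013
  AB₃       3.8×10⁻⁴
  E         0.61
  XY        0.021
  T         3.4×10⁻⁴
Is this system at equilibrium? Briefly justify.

no; Q > K, reaction proceeds in reverse

Q = [XY]³·[M₂Z]·[T] / ([AB₃]²·[E]) = (0.021)³·(0.013)·(3.4×10⁻⁴) / ((3.8×10⁻⁴)²·(0.61)) = 4.6×10⁻⁴
Q = 4.6×10⁻⁴ > Keq = 1.5×10⁻⁴: net reverse reaction.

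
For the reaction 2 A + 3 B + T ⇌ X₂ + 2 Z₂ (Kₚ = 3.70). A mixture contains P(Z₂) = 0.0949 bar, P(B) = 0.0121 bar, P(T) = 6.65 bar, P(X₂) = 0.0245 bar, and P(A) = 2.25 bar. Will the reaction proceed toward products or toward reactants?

at equilibrium

Qₚ = P(X₂)·P(Z₂)² / (P(A)²·P(B)³·P(T)) = (0.0245)·(0.0949)² / ((2.25)²·(0.0121)³·(6.65)) = 3.70
Qₚ = 3.70 = Kₚ, so the system is already at equilibrium.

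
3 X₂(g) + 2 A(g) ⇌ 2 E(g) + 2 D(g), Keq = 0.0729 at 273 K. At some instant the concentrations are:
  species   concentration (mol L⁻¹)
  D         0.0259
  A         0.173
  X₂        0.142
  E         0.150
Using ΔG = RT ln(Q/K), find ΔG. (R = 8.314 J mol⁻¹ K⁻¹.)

Q = [E]²·[D]² / ([X₂]³·[A]²) = (0.150)²·(0.0259)² / ((0.142)³·(0.173)²) = 0.176
ΔG = RT ln(Q/Keq) = (8.314 J mol⁻¹ K⁻¹)(273 K) × ln(0.176/0.0729)
   = (2.270 kJ/mol)(0.8814) = 2.00 kJ/mol
ΔG > 0, so the forward reaction is non-spontaneous (proceeds in reverse).

ΔG = 2.00 kJ/mol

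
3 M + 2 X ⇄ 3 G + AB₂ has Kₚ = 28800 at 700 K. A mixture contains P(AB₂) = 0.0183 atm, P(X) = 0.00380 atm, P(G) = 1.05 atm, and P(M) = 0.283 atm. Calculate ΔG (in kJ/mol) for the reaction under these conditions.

Qₚ = P(G)³·P(AB₂) / (P(M)³·P(X)²) = (1.05)³·(0.0183) / ((0.283)³·(0.00380)²) = 64700
ΔG = RT ln(Qₚ/Kₚ) = (8.314 J mol⁻¹ K⁻¹)(700 K) × ln(64700/28800)
   = (5.820 kJ/mol)(0.8094) = 4.71 kJ/mol
ΔG > 0, so the forward reaction is non-spontaneous (proceeds in reverse).

ΔG = 4.71 kJ/mol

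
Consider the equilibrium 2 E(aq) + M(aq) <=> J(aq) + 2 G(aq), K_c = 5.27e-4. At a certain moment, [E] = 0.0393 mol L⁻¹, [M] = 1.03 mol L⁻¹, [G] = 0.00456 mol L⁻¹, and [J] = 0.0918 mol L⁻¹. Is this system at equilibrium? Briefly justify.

no; Q > K, reaction proceeds in reverse

Q_c = [J]·[G]² / ([E]²·[M]) = (0.0918)·(0.00456)² / ((0.0393)²·(1.03)) = 0.00120
Q_c = 0.00120 > K_c = 5.27e-4: net reverse reaction.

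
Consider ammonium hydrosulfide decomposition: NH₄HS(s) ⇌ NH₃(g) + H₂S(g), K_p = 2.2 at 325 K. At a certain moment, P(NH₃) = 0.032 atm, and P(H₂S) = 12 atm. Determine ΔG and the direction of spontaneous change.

ΔG = -4.72 kJ/mol; the forward reaction is spontaneous

(NH₄HS is a pure solid — omitted from Q_p.)
Q_p = P(NH₃)·P(H₂S) = (0.032)·(12) = 0.384
ΔG = RT ln(Q_p/K_p) = (8.314 J mol⁻¹ K⁻¹)(325 K) × ln(0.384/2.2)
   = (2.702 kJ/mol)(-1.746) = -4.72 kJ/mol
ΔG < 0, so the forward reaction is spontaneous (proceeds forward).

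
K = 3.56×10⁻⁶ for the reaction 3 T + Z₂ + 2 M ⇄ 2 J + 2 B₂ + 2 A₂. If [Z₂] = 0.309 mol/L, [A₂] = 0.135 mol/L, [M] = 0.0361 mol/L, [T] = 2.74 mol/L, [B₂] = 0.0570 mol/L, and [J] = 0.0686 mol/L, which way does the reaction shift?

to the left

Q = [J]²·[B₂]²·[A₂]² / ([T]³·[Z₂]·[M]²) = (0.0686)²·(0.0570)²·(0.135)² / ((2.74)³·(0.309)·(0.0361)²) = 3.36×10⁻⁵
Q = 3.36×10⁻⁵ > K = 3.56×10⁻⁶, so the reverse reaction proceeds.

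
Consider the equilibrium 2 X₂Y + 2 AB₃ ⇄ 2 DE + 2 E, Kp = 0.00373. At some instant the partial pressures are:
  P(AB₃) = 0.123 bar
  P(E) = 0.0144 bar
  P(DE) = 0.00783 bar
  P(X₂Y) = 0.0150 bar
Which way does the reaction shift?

Qp = P(DE)²·P(E)² / (P(X₂Y)²·P(AB₃)²) = (0.00783)²·(0.0144)² / ((0.0150)²·(0.123)²) = 0.00373
Qp = 0.00373 = Kp, so the system is already at equilibrium.

no net change (already at equilibrium)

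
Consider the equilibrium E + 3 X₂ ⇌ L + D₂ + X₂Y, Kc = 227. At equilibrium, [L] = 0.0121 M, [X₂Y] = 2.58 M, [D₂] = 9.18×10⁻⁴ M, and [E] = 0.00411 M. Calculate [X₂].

At equilibrium, Kc = [L]·[D₂]·[X₂Y] / ([E]·[X₂]³) = 227.
(0.0121)·(9.18×10⁻⁴)·(2.58) / ((0.00411)·([X₂])³) = 227
[X₂]³ = 3.07×10⁻⁵ ⇒ [X₂] = 0.0313 M

[X₂] = 0.0313 M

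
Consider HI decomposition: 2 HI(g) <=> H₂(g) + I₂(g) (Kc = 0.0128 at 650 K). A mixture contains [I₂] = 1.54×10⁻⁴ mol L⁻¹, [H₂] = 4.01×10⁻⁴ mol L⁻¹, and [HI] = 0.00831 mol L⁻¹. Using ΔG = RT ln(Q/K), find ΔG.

ΔG = -14.4 kJ/mol

Qc = [H₂]·[I₂] / [HI]² = (4.01×10⁻⁴)·(1.54×10⁻⁴) / (0.00831)² = 8.94×10⁻⁴
ΔG = RT ln(Qc/Kc) = (8.314 J mol⁻¹ K⁻¹)(650 K) × ln(8.94×10⁻⁴/0.0128)
   = (5.404 kJ/mol)(-2.661) = -14.4 kJ/mol
ΔG < 0, so the forward reaction is spontaneous (proceeds forward).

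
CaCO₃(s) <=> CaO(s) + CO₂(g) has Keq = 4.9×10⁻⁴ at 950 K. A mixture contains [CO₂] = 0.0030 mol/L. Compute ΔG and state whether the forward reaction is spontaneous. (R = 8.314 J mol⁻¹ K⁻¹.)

ΔG = 14.3 kJ/mol; the forward reaction is non-spontaneous

(CaCO₃, CaO are pure solids — omitted from Q.)
Q = [CO₂] = 0.00300
ΔG = RT ln(Q/Keq) = (8.314 J mol⁻¹ K⁻¹)(950 K) × ln(0.00300/4.9×10⁻⁴)
   = (7.898 kJ/mol)(1.812) = 14.3 kJ/mol
ΔG > 0, so the forward reaction is non-spontaneous (proceeds in reverse).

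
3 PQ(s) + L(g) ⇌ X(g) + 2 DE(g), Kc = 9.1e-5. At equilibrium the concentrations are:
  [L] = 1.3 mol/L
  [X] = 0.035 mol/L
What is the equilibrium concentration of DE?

(PQ is a pure solid — omitted from Kc.)
At equilibrium, Kc = [X]·[DE]² / [L] = 9.1e-5.
(0.035)·([DE])² / (1.3) = 9.1e-5
[DE]² = 0.00338 ⇒ [DE] = 0.058 mol/L

[DE] = 0.058 mol/L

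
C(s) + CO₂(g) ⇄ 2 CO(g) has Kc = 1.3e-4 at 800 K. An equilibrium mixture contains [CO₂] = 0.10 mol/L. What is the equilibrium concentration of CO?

[CO] = 0.0036 mol/L

(C is a pure solid — omitted from Kc.)
At equilibrium, Kc = [CO]² / [CO₂] = 1.3e-4.
([CO])² / (0.10) = 1.3e-4
[CO]² = 1.30e-5 ⇒ [CO] = 0.0036 mol/L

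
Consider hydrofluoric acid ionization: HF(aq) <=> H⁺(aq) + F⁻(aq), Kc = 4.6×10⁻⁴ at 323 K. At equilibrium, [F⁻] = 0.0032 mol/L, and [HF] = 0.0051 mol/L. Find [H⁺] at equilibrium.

At equilibrium, Kc = [H⁺]·[F⁻] / [HF] = 4.6×10⁻⁴.
([H⁺])·(0.0032) / (0.0051) = 4.6×10⁻⁴
[H⁺] = 7.33×10⁻⁴ = 7.3×10⁻⁴ mol/L

[H⁺] = 7.3×10⁻⁴ mol/L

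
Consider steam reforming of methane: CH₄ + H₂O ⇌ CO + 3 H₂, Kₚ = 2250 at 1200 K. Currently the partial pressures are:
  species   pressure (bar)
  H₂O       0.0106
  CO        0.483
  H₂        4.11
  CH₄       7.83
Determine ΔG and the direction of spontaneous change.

ΔG = -17.1 kJ/mol; the forward reaction is spontaneous

Qₚ = P(CO)·P(H₂)³ / (P(CH₄)·P(H₂O)) = (0.483)·(4.11)³ / ((7.83)·(0.0106)) = 404
ΔG = RT ln(Qₚ/Kₚ) = (8.314 J mol⁻¹ K⁻¹)(1200 K) × ln(404/2250)
   = (9.977 kJ/mol)(-1.717) = -17.1 kJ/mol
ΔG < 0, so the forward reaction is spontaneous (proceeds forward).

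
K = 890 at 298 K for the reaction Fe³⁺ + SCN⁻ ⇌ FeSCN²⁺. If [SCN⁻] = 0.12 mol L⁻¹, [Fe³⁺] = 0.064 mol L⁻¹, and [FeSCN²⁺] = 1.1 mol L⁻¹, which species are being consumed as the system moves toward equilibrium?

Fe³⁺, SCN⁻ (reactants)

Q = [FeSCN²⁺] / ([Fe³⁺]·[SCN⁻]) = (1.1) / ((0.064)·(0.12)) = 140
Q = 140 < K = 890: net forward reaction.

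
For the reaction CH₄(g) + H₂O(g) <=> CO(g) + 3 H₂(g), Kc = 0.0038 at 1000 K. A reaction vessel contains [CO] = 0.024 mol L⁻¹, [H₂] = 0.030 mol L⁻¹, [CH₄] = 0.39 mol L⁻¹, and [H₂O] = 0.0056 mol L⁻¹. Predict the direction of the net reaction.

Qc = [CO]·[H₂]³ / ([CH₄]·[H₂O]) = (0.024)·(0.030)³ / ((0.39)·(0.0056)) = 3.0e-4
Qc = 3.0e-4 < Kc = 0.0038, so the forward reaction proceeds.

to the right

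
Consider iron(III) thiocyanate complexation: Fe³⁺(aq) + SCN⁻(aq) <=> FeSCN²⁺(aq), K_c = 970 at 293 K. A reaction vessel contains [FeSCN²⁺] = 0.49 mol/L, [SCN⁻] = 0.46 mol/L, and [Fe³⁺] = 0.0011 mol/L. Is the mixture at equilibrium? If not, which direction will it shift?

Q_c = [FeSCN²⁺] / ([Fe³⁺]·[SCN⁻]) = (0.49) / ((0.0011)·(0.46)) = 970
Q_c = 970 = K_c; the system is at equilibrium.

yes, at equilibrium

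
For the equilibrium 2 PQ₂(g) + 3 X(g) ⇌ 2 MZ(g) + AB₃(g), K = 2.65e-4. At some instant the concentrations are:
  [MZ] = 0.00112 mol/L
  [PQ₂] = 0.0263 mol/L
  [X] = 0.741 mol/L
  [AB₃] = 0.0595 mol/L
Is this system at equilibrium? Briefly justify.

Q = [MZ]²·[AB₃] / ([PQ₂]²·[X]³) = (0.00112)²·(0.0595) / ((0.0263)²·(0.741)³) = 2.65e-4
Q = 2.65e-4 = K; the system is at equilibrium.

yes, at equilibrium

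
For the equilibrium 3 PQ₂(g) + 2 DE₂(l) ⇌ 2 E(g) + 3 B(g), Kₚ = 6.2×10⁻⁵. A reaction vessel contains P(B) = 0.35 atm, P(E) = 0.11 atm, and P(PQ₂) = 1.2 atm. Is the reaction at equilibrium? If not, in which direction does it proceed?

reverse (toward reactants)

(DE₂ is a pure liquid — omitted from Qₚ.)
Qₚ = P(E)²·P(B)³ / P(PQ₂)³ = (0.11)²·(0.35)³ / (1.2)³ = 3.0×10⁻⁴
Qₚ = 3.0×10⁻⁴ > Kₚ = 6.2×10⁻⁵, so the reverse reaction proceeds.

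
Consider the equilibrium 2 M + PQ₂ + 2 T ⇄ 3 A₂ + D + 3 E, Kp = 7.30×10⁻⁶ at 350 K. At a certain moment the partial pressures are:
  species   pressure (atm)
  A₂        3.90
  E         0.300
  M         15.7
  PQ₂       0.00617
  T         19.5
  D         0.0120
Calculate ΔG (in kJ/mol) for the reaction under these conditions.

ΔG = 4.41 kJ/mol

Qp = P(A₂)³·P(D)·P(E)³ / (P(M)²·P(PQ₂)·P(T)²) = (3.90)³·(0.0120)·(0.300)³ / ((15.7)²·(0.00617)·(19.5)²) = 3.32×10⁻⁵
ΔG = RT ln(Qp/Kp) = (8.314 J mol⁻¹ K⁻¹)(350 K) × ln(3.32×10⁻⁵/7.30×10⁻⁶)
   = (2.910 kJ/mol)(1.515) = 4.41 kJ/mol
ΔG > 0, so the forward reaction is non-spontaneous (proceeds in reverse).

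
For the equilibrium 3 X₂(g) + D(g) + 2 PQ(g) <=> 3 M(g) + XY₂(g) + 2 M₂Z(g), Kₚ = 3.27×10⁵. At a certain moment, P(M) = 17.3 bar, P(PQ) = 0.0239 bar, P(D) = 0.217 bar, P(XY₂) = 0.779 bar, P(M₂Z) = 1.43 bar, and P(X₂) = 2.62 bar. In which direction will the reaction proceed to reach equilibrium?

Qₚ = P(M)³·P(XY₂)·P(M₂Z)² / (P(X₂)³·P(D)·P(PQ)²) = (17.3)³·(0.779)·(1.43)² / ((2.62)³·(0.217)·(0.0239)²) = 3.70×10⁶
Qₚ = 3.70×10⁶ > Kₚ = 3.27×10⁵, so the reverse reaction proceeds.

reverse (toward reactants)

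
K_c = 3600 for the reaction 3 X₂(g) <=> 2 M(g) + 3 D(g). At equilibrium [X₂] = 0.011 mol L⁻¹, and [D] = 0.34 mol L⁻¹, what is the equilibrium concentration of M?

At equilibrium, K_c = [M]²·[D]³ / [X₂]³ = 3600.
([M])²·(0.34)³ / (0.011)³ = 3600
[M]² = 0.122 ⇒ [M] = 0.35 mol L⁻¹

[M] = 0.35 mol L⁻¹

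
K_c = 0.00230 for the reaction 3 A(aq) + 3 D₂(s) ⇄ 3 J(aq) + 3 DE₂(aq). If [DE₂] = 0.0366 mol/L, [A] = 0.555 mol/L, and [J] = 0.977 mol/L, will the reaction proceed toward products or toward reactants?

to the right

(D₂ is a pure solid — omitted from Q_c.)
Q_c = [J]³·[DE₂]³ / [A]³ = (0.977)³·(0.0366)³ / (0.555)³ = 2.67e-4
Q_c = 2.67e-4 < K_c = 0.00230, so the forward reaction proceeds.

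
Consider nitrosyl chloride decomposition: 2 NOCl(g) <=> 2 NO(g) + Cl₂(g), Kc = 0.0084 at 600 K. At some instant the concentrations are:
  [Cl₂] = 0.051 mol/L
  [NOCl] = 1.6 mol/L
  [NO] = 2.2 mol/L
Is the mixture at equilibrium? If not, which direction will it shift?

no; Q > K, reaction proceeds in reverse

Qc = [NO]²·[Cl₂] / [NOCl]² = (2.2)²·(0.051) / (1.6)² = 0.096
Qc = 0.096 > Kc = 0.0084: net reverse reaction.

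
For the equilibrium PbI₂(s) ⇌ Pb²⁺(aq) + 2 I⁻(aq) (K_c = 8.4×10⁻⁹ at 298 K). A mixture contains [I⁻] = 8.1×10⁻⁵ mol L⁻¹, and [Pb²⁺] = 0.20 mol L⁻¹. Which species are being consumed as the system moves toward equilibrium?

(PbI₂ is a pure solid — omitted from Q_c.)
Q_c = [Pb²⁺]·[I⁻]² = (0.20)·(8.1×10⁻⁵)² = 1.3×10⁻⁹
Q_c = 1.3×10⁻⁹ < K_c = 8.4×10⁻⁹: net forward reaction.

PbI₂ (reactants)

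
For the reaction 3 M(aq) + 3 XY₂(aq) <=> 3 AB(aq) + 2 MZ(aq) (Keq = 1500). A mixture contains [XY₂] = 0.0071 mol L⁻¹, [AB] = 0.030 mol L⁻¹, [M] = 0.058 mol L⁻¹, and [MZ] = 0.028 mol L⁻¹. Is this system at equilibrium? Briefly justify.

no; Q < K, reaction proceeds forward

Q = [AB]³·[MZ]² / ([M]³·[XY₂]³) = (0.030)³·(0.028)² / ((0.058)³·(0.0071)³) = 300
Q = 300 < Keq = 1500: net forward reaction.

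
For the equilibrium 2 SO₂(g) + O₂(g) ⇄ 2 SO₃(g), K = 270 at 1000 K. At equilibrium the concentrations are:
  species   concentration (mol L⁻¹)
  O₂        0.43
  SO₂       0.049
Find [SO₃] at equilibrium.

[SO₃] = 0.53 mol L⁻¹

At equilibrium, K = [SO₃]² / ([SO₂]²·[O₂]) = 270.
([SO₃])² / ((0.049)²·(0.43)) = 270
[SO₃]² = 0.279 ⇒ [SO₃] = 0.53 mol L⁻¹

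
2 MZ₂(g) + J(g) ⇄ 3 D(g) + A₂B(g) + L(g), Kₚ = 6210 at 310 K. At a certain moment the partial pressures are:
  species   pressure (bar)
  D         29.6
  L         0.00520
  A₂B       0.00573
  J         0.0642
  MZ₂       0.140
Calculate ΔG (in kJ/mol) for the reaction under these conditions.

Qₚ = P(D)³·P(A₂B)·P(L) / (P(MZ₂)²·P(J)) = (29.6)³·(0.00573)·(0.00520) / ((0.140)²·(0.0642)) = 614
ΔG = RT ln(Qₚ/Kₚ) = (8.314 J mol⁻¹ K⁻¹)(310 K) × ln(614/6210)
   = (2.577 kJ/mol)(-2.314) = -5.96 kJ/mol
ΔG < 0, so the forward reaction is spontaneous (proceeds forward).

ΔG = -5.96 kJ/mol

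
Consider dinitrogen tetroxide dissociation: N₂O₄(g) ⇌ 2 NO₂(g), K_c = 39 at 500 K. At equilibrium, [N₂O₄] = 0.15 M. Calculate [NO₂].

At equilibrium, K_c = [NO₂]² / [N₂O₄] = 39.
([NO₂])² / (0.15) = 39
[NO₂]² = 5.85 ⇒ [NO₂] = 2.4 M

[NO₂] = 2.4 M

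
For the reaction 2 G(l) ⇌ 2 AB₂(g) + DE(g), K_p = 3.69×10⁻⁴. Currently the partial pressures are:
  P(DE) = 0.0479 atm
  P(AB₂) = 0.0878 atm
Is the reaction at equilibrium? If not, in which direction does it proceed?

(G is a pure liquid — omitted from Q_p.)
Q_p = P(AB₂)²·P(DE) = (0.0878)²·(0.0479) = 3.69×10⁻⁴
Q_p = 3.69×10⁻⁴ = K_p, so the system is already at equilibrium.

no net change (already at equilibrium)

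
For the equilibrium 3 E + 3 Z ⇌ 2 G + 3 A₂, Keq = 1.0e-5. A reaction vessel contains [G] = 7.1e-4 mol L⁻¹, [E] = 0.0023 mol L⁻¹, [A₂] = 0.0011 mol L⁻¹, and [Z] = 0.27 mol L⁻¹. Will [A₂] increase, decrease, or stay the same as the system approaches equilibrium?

Q = [G]²·[A₂]³ / ([E]³·[Z]³) = (7.1e-4)²·(0.0011)³ / ((0.0023)³·(0.27)³) = 2.8e-6
Q = 2.8e-6 < Keq = 1.0e-5: net forward reaction.
A₂ is a product, so it increases.

increase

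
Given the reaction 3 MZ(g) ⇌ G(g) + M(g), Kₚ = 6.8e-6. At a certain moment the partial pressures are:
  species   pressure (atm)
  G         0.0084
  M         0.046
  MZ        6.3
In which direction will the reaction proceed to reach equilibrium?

in the forward direction

Qₚ = P(G)·P(M) / P(MZ)³ = (0.0084)·(0.046) / (6.3)³ = 1.5e-6
Qₚ = 1.5e-6 < Kₚ = 6.8e-6, so the forward reaction proceeds.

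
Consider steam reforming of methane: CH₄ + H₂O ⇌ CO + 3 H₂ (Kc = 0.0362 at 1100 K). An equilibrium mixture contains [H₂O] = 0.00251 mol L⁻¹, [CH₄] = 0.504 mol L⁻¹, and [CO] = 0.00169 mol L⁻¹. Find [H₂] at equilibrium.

[H₂] = 0.300 mol L⁻¹

At equilibrium, Kc = [CO]·[H₂]³ / ([CH₄]·[H₂O]) = 0.0362.
(0.00169)·([H₂])³ / ((0.504)·(0.00251)) = 0.0362
[H₂]³ = 0.0271 ⇒ [H₂] = 0.300 mol L⁻¹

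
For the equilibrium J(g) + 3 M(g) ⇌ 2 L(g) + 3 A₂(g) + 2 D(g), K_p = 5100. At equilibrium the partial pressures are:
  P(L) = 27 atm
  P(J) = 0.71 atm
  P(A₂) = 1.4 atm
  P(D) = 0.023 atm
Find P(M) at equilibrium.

At equilibrium, K_p = P(L)²·P(A₂)³·P(D)² / (P(J)·P(M)³) = 5100.
(27)²·(1.4)³·(0.023)² / ((0.71)·(P(M))³) = 5100
P(M)³ = 2.92e-4 ⇒ P(M) = 0.066 atm

P(M) = 0.066 atm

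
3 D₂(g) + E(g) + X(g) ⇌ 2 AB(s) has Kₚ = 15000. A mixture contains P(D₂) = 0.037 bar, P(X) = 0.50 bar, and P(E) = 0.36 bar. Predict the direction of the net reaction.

(AB is a pure solid — omitted from Qₚ.)
Qₚ = 1 / (P(D₂)³·P(E)·P(X)) = 1 / ((0.037)³·(0.36)·(0.50)) = 1.1×10⁵
Qₚ = 1.1×10⁵ > Kₚ = 15000, so the reverse reaction proceeds.

toward reactants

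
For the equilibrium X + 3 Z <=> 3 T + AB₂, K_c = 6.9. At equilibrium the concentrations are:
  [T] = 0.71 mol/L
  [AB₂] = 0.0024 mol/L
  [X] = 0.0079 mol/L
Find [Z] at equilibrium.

At equilibrium, K_c = [T]³·[AB₂] / ([X]·[Z]³) = 6.9.
(0.71)³·(0.0024) / ((0.0079)·([Z])³) = 6.9
[Z]³ = 0.0158 ⇒ [Z] = 0.25 mol/L

[Z] = 0.25 mol/L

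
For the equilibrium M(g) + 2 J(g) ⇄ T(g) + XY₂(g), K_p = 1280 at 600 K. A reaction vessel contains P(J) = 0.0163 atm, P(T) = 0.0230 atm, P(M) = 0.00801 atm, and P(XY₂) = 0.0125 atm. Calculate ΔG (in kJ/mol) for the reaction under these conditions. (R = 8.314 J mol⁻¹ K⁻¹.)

ΔG = -11.2 kJ/mol

Q_p = P(T)·P(XY₂) / (P(M)·P(J)²) = (0.0230)·(0.0125) / ((0.00801)·(0.0163)²) = 135
ΔG = RT ln(Q_p/K_p) = (8.314 J mol⁻¹ K⁻¹)(600 K) × ln(135/1280)
   = (4.988 kJ/mol)(-2.249) = -11.2 kJ/mol
ΔG < 0, so the forward reaction is spontaneous (proceeds forward).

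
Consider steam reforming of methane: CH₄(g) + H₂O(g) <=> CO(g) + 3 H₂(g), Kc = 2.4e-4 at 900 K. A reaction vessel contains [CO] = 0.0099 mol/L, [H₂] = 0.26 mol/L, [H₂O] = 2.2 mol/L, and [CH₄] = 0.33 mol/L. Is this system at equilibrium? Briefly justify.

yes, at equilibrium

Qc = [CO]·[H₂]³ / ([CH₄]·[H₂O]) = (0.0099)·(0.26)³ / ((0.33)·(2.2)) = 2.4e-4
Qc = 2.4e-4 = Kc; the system is at equilibrium.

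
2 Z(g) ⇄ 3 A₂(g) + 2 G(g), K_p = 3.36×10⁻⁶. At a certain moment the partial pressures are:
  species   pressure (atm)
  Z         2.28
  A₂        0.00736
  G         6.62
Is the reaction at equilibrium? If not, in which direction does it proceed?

at equilibrium

Q_p = P(A₂)³·P(G)² / P(Z)² = (0.00736)³·(6.62)² / (2.28)² = 3.36×10⁻⁶
Q_p = 3.36×10⁻⁶ = K_p, so the system is already at equilibrium.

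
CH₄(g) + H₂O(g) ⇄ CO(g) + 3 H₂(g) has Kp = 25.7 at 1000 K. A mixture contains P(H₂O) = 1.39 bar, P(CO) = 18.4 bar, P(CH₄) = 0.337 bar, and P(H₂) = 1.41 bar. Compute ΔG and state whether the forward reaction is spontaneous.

ΔG = 12.1 kJ/mol; the forward reaction is non-spontaneous

Qp = P(CO)·P(H₂)³ / (P(CH₄)·P(H₂O)) = (18.4)·(1.41)³ / ((0.337)·(1.39)) = 110
ΔG = RT ln(Qp/Kp) = (8.314 J mol⁻¹ K⁻¹)(1000 K) × ln(110/25.7)
   = (8.314 kJ/mol)(1.454) = 12.1 kJ/mol
ΔG > 0, so the forward reaction is non-spontaneous (proceeds in reverse).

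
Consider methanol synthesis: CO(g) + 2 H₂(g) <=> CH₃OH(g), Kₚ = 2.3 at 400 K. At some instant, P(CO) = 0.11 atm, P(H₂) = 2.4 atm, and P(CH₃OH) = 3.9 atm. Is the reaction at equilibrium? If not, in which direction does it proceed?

reverse (toward reactants)

Qₚ = P(CH₃OH) / (P(CO)·P(H₂)²) = (3.9) / ((0.11)·(2.4)²) = 6.2
Qₚ = 6.2 > Kₚ = 2.3, so the reverse reaction proceeds.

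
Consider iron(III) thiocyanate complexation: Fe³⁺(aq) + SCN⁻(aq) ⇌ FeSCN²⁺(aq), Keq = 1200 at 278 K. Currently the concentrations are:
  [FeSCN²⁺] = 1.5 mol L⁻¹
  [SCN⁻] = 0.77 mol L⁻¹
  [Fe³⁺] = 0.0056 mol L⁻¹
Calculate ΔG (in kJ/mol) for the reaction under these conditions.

Q = [FeSCN²⁺] / ([Fe³⁺]·[SCN⁻]) = (1.5) / ((0.0056)·(0.77)) = 348
ΔG = RT ln(Q/Keq) = (8.314 J mol⁻¹ K⁻¹)(278 K) × ln(348/1200)
   = (2.311 kJ/mol)(-1.238) = -2.86 kJ/mol
ΔG < 0, so the forward reaction is spontaneous (proceeds forward).

ΔG = -2.86 kJ/mol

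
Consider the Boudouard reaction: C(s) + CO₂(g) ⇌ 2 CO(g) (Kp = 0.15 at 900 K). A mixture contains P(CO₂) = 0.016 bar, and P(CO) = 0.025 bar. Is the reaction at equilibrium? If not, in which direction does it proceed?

forward (toward products)

(C is a pure solid — omitted from Qp.)
Qp = P(CO)² / P(CO₂) = (0.025)² / (0.016) = 0.039
Qp = 0.039 < Kp = 0.15, so the forward reaction proceeds.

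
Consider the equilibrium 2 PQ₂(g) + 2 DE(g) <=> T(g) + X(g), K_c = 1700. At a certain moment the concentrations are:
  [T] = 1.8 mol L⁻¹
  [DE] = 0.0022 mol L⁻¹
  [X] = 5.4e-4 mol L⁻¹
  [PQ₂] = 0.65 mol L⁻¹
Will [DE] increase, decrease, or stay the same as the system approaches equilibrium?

Q_c = [T]·[X] / ([PQ₂]²·[DE]²) = (1.8)·(5.4e-4) / ((0.65)²·(0.0022)²) = 480
Q_c = 480 < K_c = 1700: net forward reaction.
DE is a reactant, so it decreases.

decrease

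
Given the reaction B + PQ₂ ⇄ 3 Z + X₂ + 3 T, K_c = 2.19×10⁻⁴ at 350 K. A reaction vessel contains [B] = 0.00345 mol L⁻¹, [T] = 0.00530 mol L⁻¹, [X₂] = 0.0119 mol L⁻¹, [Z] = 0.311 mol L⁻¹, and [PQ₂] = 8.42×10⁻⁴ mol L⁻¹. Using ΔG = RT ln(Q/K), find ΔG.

ΔG = -7.22 kJ/mol

Q_c = [Z]³·[X₂]·[T]³ / ([B]·[PQ₂]) = (0.311)³·(0.0119)·(0.00530)³ / ((0.00345)·(8.42×10⁻⁴)) = 1.83×10⁻⁵
ΔG = RT ln(Q_c/K_c) = (8.314 J mol⁻¹ K⁻¹)(350 K) × ln(1.83×10⁻⁵/2.19×10⁻⁴)
   = (2.910 kJ/mol)(-2.482) = -7.22 kJ/mol
ΔG < 0, so the forward reaction is spontaneous (proceeds forward).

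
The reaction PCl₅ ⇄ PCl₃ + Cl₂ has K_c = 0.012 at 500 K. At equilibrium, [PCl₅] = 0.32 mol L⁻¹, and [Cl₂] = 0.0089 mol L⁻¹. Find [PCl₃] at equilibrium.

At equilibrium, K_c = [PCl₃]·[Cl₂] / [PCl₅] = 0.012.
([PCl₃])·(0.0089) / (0.32) = 0.012
[PCl₃] = 0.431 = 0.43 mol L⁻¹

[PCl₃] = 0.43 mol L⁻¹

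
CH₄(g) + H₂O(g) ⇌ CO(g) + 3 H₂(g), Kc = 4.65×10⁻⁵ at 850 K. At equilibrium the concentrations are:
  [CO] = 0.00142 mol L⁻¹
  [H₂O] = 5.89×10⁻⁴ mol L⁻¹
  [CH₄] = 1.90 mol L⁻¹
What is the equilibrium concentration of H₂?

[H₂] = 0.0332 mol L⁻¹

At equilibrium, Kc = [CO]·[H₂]³ / ([CH₄]·[H₂O]) = 4.65×10⁻⁵.
(0.00142)·([H₂])³ / ((1.90)·(5.89×10⁻⁴)) = 4.65×10⁻⁵
[H₂]³ = 3.66×10⁻⁵ ⇒ [H₂] = 0.0332 mol L⁻¹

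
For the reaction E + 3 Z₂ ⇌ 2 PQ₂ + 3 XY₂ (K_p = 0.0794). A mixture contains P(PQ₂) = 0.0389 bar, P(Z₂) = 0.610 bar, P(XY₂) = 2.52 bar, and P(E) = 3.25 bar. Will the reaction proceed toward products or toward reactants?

toward products

Q_p = P(PQ₂)²·P(XY₂)³ / (P(E)·P(Z₂)³) = (0.0389)²·(2.52)³ / ((3.25)·(0.610)³) = 0.0328
Q_p = 0.0328 < K_p = 0.0794, so the forward reaction proceeds.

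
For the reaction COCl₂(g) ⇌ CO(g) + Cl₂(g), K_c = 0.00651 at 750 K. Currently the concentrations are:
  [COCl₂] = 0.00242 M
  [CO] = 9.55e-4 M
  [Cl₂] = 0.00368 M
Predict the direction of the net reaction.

Q_c = [CO]·[Cl₂] / [COCl₂] = (9.55e-4)·(0.00368) / (0.00242) = 0.00145
Q_c = 0.00145 < K_c = 0.00651, so the forward reaction proceeds.

toward products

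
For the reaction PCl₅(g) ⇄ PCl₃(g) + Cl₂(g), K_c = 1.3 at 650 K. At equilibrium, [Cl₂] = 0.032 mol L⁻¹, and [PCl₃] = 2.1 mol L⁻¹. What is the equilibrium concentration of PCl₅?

At equilibrium, K_c = [PCl₃]·[Cl₂] / [PCl₅] = 1.3.
(2.1)·(0.032) / ([PCl₅]) = 1.3
[PCl₅] = 0.0517 = 0.052 mol L⁻¹

[PCl₅] = 0.052 mol L⁻¹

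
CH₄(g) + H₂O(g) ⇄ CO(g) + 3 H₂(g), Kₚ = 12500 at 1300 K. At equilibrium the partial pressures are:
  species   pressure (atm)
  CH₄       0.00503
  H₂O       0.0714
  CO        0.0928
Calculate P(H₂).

At equilibrium, Kₚ = P(CO)·P(H₂)³ / (P(CH₄)·P(H₂O)) = 12500.
(0.0928)·(P(H₂))³ / ((0.00503)·(0.0714)) = 12500
P(H₂)³ = 48.4 ⇒ P(H₂) = 3.64 atm

P(H₂) = 3.64 atm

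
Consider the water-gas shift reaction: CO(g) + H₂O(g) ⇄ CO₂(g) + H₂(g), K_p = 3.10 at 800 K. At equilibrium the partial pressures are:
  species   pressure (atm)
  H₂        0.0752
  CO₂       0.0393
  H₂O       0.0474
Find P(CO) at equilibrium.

P(CO) = 0.0201 atm

At equilibrium, K_p = P(CO₂)·P(H₂) / (P(CO)·P(H₂O)) = 3.10.
(0.0393)·(0.0752) / ((P(CO))·(0.0474)) = 3.10
P(CO) = 0.0201 atm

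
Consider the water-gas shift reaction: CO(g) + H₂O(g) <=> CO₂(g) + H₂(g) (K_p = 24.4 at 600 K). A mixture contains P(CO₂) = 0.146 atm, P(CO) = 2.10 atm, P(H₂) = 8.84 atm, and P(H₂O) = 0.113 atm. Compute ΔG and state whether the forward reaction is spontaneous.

Q_p = P(CO₂)·P(H₂) / (P(CO)·P(H₂O)) = (0.146)·(8.84) / ((2.10)·(0.113)) = 5.44
ΔG = RT ln(Q_p/K_p) = (8.314 J mol⁻¹ K⁻¹)(600 K) × ln(5.44/24.4)
   = (4.988 kJ/mol)(-1.501) = -7.49 kJ/mol
ΔG < 0, so the forward reaction is spontaneous (proceeds forward).

ΔG = -7.49 kJ/mol; the forward reaction is spontaneous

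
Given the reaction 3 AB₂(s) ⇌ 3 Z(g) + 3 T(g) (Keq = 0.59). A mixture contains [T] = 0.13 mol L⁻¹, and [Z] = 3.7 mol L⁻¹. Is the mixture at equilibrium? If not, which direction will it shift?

no; Q < K, reaction proceeds forward

(AB₂ is a pure solid — omitted from Q.)
Q = [Z]³·[T]³ = (3.7)³·(0.13)³ = 0.11
Q = 0.11 < Keq = 0.59: net forward reaction.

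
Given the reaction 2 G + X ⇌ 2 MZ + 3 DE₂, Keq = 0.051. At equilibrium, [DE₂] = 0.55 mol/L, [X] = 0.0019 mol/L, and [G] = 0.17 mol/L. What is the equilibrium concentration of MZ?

[MZ] = 0.0041 mol/L

At equilibrium, Keq = [MZ]²·[DE₂]³ / ([G]²·[X]) = 0.051.
([MZ])²·(0.55)³ / ((0.17)²·(0.0019)) = 0.051
[MZ]² = 1.68×10⁻⁵ ⇒ [MZ] = 0.0041 mol/L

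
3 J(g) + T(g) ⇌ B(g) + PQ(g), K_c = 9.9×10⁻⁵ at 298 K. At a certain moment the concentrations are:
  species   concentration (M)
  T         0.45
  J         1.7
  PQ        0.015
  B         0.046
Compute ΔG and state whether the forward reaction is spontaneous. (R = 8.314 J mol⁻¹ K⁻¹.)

ΔG = 2.84 kJ/mol; the forward reaction is non-spontaneous

Q_c = [B]·[PQ] / ([J]³·[T]) = (0.046)·(0.015) / ((1.7)³·(0.45)) = 3.12×10⁻⁴
ΔG = RT ln(Q_c/K_c) = (8.314 J mol⁻¹ K⁻¹)(298 K) × ln(3.12×10⁻⁴/9.9×10⁻⁵)
   = (2.478 kJ/mol)(1.148) = 2.84 kJ/mol
ΔG > 0, so the forward reaction is non-spontaneous (proceeds in reverse).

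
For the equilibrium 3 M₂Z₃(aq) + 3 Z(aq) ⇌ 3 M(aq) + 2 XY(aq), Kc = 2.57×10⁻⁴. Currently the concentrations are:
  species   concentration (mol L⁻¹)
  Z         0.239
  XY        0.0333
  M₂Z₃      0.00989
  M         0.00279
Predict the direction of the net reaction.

reverse (toward reactants)

Qc = [M]³·[XY]² / ([M₂Z₃]³·[Z]³) = (0.00279)³·(0.0333)² / ((0.00989)³·(0.239)³) = 0.00182
Qc = 0.00182 > Kc = 2.57×10⁻⁴, so the reverse reaction proceeds.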